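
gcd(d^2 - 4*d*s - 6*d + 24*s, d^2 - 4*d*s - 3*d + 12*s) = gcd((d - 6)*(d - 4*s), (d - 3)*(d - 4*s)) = -d + 4*s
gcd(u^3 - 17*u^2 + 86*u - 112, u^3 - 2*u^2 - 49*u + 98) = u^2 - 9*u + 14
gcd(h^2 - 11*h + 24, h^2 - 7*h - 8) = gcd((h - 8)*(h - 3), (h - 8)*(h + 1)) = h - 8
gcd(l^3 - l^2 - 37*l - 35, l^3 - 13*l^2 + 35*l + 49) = l^2 - 6*l - 7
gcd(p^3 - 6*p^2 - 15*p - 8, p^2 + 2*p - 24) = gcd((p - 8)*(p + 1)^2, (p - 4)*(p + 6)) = 1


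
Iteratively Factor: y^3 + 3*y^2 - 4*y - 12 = (y - 2)*(y^2 + 5*y + 6) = (y - 2)*(y + 3)*(y + 2)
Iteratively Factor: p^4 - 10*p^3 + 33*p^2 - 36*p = (p - 4)*(p^3 - 6*p^2 + 9*p) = (p - 4)*(p - 3)*(p^2 - 3*p) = p*(p - 4)*(p - 3)*(p - 3)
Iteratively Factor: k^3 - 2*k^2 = (k)*(k^2 - 2*k) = k^2*(k - 2)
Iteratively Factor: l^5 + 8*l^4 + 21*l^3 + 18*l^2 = (l)*(l^4 + 8*l^3 + 21*l^2 + 18*l) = l*(l + 3)*(l^3 + 5*l^2 + 6*l) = l*(l + 2)*(l + 3)*(l^2 + 3*l) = l^2*(l + 2)*(l + 3)*(l + 3)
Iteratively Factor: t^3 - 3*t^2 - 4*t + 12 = (t - 2)*(t^2 - t - 6) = (t - 3)*(t - 2)*(t + 2)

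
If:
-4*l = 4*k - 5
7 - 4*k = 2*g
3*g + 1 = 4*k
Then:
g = 6/5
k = 23/20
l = 1/10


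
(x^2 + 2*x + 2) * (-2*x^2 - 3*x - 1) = -2*x^4 - 7*x^3 - 11*x^2 - 8*x - 2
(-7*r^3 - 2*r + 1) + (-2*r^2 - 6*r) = -7*r^3 - 2*r^2 - 8*r + 1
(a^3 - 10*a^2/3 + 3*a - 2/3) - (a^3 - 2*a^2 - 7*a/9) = -4*a^2/3 + 34*a/9 - 2/3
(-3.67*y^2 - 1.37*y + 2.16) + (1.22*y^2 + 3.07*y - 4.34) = -2.45*y^2 + 1.7*y - 2.18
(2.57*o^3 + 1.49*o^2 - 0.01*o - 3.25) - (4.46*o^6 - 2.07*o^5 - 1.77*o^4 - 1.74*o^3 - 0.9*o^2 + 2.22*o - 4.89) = -4.46*o^6 + 2.07*o^5 + 1.77*o^4 + 4.31*o^3 + 2.39*o^2 - 2.23*o + 1.64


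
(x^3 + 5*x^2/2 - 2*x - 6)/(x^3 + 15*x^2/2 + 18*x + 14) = (2*x - 3)/(2*x + 7)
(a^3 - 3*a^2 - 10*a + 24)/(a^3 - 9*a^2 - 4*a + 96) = (a - 2)/(a - 8)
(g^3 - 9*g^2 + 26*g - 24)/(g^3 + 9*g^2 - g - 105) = (g^2 - 6*g + 8)/(g^2 + 12*g + 35)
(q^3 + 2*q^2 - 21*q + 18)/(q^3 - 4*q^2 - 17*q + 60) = (q^2 + 5*q - 6)/(q^2 - q - 20)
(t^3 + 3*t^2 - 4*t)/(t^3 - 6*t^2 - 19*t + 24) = t*(t + 4)/(t^2 - 5*t - 24)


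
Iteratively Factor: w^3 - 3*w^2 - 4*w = (w + 1)*(w^2 - 4*w) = w*(w + 1)*(w - 4)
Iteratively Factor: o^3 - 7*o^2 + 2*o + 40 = (o - 4)*(o^2 - 3*o - 10) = (o - 4)*(o + 2)*(o - 5)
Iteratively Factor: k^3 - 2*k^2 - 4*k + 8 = (k - 2)*(k^2 - 4) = (k - 2)*(k + 2)*(k - 2)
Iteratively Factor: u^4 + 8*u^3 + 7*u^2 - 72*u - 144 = (u - 3)*(u^3 + 11*u^2 + 40*u + 48) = (u - 3)*(u + 4)*(u^2 + 7*u + 12) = (u - 3)*(u + 3)*(u + 4)*(u + 4)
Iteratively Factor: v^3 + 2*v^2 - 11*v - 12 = (v + 1)*(v^2 + v - 12) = (v - 3)*(v + 1)*(v + 4)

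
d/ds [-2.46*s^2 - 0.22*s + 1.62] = -4.92*s - 0.22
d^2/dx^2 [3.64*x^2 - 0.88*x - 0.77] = 7.28000000000000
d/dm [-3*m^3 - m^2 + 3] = m*(-9*m - 2)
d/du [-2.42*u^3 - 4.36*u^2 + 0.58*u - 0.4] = -7.26*u^2 - 8.72*u + 0.58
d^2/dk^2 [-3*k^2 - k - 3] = -6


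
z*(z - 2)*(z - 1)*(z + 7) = z^4 + 4*z^3 - 19*z^2 + 14*z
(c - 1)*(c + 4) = c^2 + 3*c - 4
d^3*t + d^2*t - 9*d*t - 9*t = (d - 3)*(d + 3)*(d*t + t)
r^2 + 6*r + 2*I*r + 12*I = (r + 6)*(r + 2*I)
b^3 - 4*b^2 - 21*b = b*(b - 7)*(b + 3)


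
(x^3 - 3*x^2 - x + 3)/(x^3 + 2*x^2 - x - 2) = (x - 3)/(x + 2)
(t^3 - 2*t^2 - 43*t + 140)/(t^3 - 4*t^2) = 1 + 2/t - 35/t^2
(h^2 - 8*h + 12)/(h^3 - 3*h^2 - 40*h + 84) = (h - 6)/(h^2 - h - 42)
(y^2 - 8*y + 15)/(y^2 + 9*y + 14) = (y^2 - 8*y + 15)/(y^2 + 9*y + 14)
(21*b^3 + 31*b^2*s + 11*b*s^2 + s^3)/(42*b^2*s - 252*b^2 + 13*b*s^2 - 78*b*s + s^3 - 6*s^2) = (3*b^2 + 4*b*s + s^2)/(6*b*s - 36*b + s^2 - 6*s)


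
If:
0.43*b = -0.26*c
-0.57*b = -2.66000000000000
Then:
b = 4.67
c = -7.72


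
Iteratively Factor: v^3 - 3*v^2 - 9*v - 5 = (v + 1)*(v^2 - 4*v - 5) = (v - 5)*(v + 1)*(v + 1)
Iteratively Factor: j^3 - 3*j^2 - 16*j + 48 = (j - 4)*(j^2 + j - 12) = (j - 4)*(j - 3)*(j + 4)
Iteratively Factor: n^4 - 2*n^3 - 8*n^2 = (n)*(n^3 - 2*n^2 - 8*n) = n*(n + 2)*(n^2 - 4*n) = n^2*(n + 2)*(n - 4)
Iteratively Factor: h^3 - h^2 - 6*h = (h + 2)*(h^2 - 3*h) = h*(h + 2)*(h - 3)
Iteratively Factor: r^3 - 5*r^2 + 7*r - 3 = (r - 1)*(r^2 - 4*r + 3) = (r - 1)^2*(r - 3)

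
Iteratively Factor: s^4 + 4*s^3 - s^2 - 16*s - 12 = (s + 2)*(s^3 + 2*s^2 - 5*s - 6) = (s - 2)*(s + 2)*(s^2 + 4*s + 3) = (s - 2)*(s + 1)*(s + 2)*(s + 3)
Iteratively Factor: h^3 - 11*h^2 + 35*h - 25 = (h - 5)*(h^2 - 6*h + 5) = (h - 5)*(h - 1)*(h - 5)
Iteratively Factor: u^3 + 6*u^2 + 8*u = (u + 2)*(u^2 + 4*u) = u*(u + 2)*(u + 4)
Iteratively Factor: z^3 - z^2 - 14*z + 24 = (z + 4)*(z^2 - 5*z + 6) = (z - 2)*(z + 4)*(z - 3)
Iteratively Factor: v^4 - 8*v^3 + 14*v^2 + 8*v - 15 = (v - 5)*(v^3 - 3*v^2 - v + 3) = (v - 5)*(v - 3)*(v^2 - 1) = (v - 5)*(v - 3)*(v - 1)*(v + 1)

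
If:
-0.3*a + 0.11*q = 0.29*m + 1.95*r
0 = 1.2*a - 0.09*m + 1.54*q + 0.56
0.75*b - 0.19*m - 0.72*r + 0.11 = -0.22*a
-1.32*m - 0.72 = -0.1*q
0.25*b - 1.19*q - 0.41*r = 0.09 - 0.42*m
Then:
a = -0.07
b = -0.20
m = -0.57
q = -0.35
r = 0.08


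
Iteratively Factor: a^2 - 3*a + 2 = (a - 1)*(a - 2)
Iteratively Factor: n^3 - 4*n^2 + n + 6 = (n + 1)*(n^2 - 5*n + 6) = (n - 2)*(n + 1)*(n - 3)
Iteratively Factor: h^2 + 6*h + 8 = (h + 4)*(h + 2)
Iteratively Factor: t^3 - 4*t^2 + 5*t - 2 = (t - 1)*(t^2 - 3*t + 2) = (t - 1)^2*(t - 2)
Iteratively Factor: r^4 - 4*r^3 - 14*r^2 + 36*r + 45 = (r - 3)*(r^3 - r^2 - 17*r - 15) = (r - 3)*(r + 1)*(r^2 - 2*r - 15) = (r - 3)*(r + 1)*(r + 3)*(r - 5)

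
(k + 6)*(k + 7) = k^2 + 13*k + 42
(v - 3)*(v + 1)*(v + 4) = v^3 + 2*v^2 - 11*v - 12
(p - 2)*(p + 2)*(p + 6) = p^3 + 6*p^2 - 4*p - 24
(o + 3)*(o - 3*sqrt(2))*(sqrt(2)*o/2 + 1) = sqrt(2)*o^3/2 - 2*o^2 + 3*sqrt(2)*o^2/2 - 6*o - 3*sqrt(2)*o - 9*sqrt(2)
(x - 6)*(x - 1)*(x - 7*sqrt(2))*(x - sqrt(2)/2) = x^4 - 15*sqrt(2)*x^3/2 - 7*x^3 + 13*x^2 + 105*sqrt(2)*x^2/2 - 45*sqrt(2)*x - 49*x + 42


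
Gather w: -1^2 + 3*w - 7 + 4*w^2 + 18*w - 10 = 4*w^2 + 21*w - 18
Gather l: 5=5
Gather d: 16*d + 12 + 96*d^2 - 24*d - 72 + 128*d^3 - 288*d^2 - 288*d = 128*d^3 - 192*d^2 - 296*d - 60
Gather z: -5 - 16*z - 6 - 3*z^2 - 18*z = -3*z^2 - 34*z - 11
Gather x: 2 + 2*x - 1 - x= x + 1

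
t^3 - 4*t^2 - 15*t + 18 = (t - 6)*(t - 1)*(t + 3)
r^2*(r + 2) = r^3 + 2*r^2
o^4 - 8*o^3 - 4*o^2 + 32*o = o*(o - 8)*(o - 2)*(o + 2)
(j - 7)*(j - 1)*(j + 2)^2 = j^4 - 4*j^3 - 21*j^2 - 4*j + 28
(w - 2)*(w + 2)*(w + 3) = w^3 + 3*w^2 - 4*w - 12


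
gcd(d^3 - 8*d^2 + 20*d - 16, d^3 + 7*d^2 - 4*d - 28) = d - 2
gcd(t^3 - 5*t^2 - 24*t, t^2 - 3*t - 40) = t - 8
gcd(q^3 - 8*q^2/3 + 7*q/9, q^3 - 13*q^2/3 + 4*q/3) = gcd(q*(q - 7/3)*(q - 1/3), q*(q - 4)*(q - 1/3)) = q^2 - q/3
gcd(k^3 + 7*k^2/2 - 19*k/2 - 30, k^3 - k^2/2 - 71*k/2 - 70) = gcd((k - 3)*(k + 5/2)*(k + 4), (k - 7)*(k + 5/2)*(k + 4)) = k^2 + 13*k/2 + 10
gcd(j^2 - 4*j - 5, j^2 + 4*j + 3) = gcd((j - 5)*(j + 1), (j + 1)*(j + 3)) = j + 1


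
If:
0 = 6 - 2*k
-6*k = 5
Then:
No Solution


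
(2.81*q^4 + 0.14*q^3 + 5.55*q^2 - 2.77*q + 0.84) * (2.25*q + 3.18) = 6.3225*q^5 + 9.2508*q^4 + 12.9327*q^3 + 11.4165*q^2 - 6.9186*q + 2.6712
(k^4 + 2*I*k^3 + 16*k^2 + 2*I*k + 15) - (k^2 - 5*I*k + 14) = k^4 + 2*I*k^3 + 15*k^2 + 7*I*k + 1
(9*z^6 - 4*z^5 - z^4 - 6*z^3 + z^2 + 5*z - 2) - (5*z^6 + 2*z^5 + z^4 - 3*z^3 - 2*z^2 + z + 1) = 4*z^6 - 6*z^5 - 2*z^4 - 3*z^3 + 3*z^2 + 4*z - 3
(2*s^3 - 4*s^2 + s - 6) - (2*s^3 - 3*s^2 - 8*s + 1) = -s^2 + 9*s - 7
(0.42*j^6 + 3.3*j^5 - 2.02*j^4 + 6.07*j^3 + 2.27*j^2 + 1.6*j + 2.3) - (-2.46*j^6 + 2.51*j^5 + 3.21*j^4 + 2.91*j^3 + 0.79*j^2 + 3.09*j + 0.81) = 2.88*j^6 + 0.79*j^5 - 5.23*j^4 + 3.16*j^3 + 1.48*j^2 - 1.49*j + 1.49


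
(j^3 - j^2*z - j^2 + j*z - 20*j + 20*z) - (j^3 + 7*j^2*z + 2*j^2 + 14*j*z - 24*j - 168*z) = -8*j^2*z - 3*j^2 - 13*j*z + 4*j + 188*z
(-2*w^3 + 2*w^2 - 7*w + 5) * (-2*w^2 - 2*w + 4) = 4*w^5 + 2*w^3 + 12*w^2 - 38*w + 20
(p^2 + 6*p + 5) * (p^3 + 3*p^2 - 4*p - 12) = p^5 + 9*p^4 + 19*p^3 - 21*p^2 - 92*p - 60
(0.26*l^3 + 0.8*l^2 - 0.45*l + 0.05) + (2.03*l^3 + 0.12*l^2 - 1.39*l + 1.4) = 2.29*l^3 + 0.92*l^2 - 1.84*l + 1.45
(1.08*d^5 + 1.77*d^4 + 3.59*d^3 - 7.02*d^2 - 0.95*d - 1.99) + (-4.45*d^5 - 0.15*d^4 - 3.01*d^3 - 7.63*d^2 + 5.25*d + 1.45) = -3.37*d^5 + 1.62*d^4 + 0.58*d^3 - 14.65*d^2 + 4.3*d - 0.54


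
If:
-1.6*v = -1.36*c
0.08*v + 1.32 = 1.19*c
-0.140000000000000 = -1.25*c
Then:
No Solution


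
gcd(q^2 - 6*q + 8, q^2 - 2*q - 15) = 1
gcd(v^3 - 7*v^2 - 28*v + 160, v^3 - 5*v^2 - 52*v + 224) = v^2 - 12*v + 32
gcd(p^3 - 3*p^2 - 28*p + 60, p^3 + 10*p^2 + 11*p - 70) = p^2 + 3*p - 10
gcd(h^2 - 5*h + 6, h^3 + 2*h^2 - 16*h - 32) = 1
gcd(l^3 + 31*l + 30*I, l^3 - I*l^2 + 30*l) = l^2 - I*l + 30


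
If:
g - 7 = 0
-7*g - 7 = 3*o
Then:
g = 7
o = -56/3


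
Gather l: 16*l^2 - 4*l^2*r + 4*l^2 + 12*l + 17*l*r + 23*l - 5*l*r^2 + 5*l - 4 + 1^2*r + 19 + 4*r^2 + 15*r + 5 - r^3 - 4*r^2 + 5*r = l^2*(20 - 4*r) + l*(-5*r^2 + 17*r + 40) - r^3 + 21*r + 20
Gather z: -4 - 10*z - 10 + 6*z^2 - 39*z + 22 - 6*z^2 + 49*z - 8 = 0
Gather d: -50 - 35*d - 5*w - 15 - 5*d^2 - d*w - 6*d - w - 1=-5*d^2 + d*(-w - 41) - 6*w - 66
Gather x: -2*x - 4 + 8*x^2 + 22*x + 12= 8*x^2 + 20*x + 8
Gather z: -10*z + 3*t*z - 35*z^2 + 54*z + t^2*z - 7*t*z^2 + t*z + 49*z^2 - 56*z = z^2*(14 - 7*t) + z*(t^2 + 4*t - 12)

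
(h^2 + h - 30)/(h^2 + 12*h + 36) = (h - 5)/(h + 6)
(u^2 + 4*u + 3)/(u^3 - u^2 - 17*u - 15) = 1/(u - 5)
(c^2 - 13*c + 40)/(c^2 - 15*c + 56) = (c - 5)/(c - 7)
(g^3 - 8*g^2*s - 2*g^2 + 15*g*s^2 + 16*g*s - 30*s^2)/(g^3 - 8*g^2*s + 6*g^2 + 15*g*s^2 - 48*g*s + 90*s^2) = (g - 2)/(g + 6)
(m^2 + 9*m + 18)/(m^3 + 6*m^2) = (m + 3)/m^2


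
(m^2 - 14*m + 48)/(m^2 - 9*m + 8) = (m - 6)/(m - 1)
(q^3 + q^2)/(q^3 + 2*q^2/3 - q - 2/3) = 3*q^2/(3*q^2 - q - 2)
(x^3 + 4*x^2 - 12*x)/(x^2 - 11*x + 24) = x*(x^2 + 4*x - 12)/(x^2 - 11*x + 24)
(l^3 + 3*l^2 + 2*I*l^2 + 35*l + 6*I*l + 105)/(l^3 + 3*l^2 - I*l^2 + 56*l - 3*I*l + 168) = (l - 5*I)/(l - 8*I)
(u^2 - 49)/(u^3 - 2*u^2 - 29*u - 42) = (u + 7)/(u^2 + 5*u + 6)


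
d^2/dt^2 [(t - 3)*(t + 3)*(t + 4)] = 6*t + 8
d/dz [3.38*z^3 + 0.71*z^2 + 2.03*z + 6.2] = 10.14*z^2 + 1.42*z + 2.03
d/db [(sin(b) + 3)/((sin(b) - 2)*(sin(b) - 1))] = (-6*sin(b) + cos(b)^2 + 10)*cos(b)/((sin(b) - 2)^2*(sin(b) - 1)^2)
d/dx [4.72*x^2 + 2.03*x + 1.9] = 9.44*x + 2.03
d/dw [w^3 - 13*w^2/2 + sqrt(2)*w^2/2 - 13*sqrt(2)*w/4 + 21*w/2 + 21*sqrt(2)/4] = 3*w^2 - 13*w + sqrt(2)*w - 13*sqrt(2)/4 + 21/2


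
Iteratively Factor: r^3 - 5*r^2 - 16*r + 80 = (r - 5)*(r^2 - 16) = (r - 5)*(r + 4)*(r - 4)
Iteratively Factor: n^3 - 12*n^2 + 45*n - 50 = (n - 5)*(n^2 - 7*n + 10) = (n - 5)*(n - 2)*(n - 5)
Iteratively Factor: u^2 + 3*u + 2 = (u + 1)*(u + 2)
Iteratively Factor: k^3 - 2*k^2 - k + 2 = (k - 2)*(k^2 - 1) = (k - 2)*(k - 1)*(k + 1)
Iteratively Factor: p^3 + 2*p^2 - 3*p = (p)*(p^2 + 2*p - 3) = p*(p - 1)*(p + 3)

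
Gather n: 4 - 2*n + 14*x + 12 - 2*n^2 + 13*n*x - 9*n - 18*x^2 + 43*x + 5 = -2*n^2 + n*(13*x - 11) - 18*x^2 + 57*x + 21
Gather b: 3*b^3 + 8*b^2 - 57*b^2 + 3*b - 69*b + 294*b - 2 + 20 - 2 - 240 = 3*b^3 - 49*b^2 + 228*b - 224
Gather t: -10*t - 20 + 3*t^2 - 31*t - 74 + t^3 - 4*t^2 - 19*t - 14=t^3 - t^2 - 60*t - 108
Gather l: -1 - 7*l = -7*l - 1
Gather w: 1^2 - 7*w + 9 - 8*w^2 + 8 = -8*w^2 - 7*w + 18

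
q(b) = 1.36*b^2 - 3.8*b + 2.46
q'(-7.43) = -24.01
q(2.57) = 1.68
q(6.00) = 28.62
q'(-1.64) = -8.26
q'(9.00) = 20.68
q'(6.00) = 12.52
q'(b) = 2.72*b - 3.8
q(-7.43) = 105.77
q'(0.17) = -3.34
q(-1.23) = 9.19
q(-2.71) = 22.75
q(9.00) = 78.42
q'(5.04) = 9.91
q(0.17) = 1.85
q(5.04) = 17.85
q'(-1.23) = -7.15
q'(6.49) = 13.85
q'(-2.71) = -11.17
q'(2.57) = 3.19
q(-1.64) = 12.35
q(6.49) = 35.08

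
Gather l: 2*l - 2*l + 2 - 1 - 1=0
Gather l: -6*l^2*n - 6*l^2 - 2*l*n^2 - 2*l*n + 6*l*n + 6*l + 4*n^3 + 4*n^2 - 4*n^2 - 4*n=l^2*(-6*n - 6) + l*(-2*n^2 + 4*n + 6) + 4*n^3 - 4*n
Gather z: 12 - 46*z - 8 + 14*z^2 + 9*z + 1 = 14*z^2 - 37*z + 5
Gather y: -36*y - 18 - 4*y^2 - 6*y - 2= -4*y^2 - 42*y - 20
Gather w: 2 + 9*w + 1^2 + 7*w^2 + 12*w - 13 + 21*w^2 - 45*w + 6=28*w^2 - 24*w - 4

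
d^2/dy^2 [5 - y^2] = -2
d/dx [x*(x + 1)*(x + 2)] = 3*x^2 + 6*x + 2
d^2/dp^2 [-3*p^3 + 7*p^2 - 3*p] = 14 - 18*p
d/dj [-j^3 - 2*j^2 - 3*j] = -3*j^2 - 4*j - 3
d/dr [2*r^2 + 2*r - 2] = 4*r + 2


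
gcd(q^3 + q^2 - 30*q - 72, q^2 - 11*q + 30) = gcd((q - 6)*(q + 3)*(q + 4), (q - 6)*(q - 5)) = q - 6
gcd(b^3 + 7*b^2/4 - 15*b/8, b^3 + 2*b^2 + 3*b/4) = b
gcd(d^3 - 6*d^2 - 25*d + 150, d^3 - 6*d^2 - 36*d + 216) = d - 6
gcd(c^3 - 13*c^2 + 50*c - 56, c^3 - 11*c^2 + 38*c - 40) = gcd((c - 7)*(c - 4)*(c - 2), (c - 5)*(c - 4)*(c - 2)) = c^2 - 6*c + 8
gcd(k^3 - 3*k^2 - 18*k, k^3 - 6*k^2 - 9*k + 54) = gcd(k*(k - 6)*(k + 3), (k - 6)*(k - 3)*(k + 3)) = k^2 - 3*k - 18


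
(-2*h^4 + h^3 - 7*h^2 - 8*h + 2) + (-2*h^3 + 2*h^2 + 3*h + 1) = -2*h^4 - h^3 - 5*h^2 - 5*h + 3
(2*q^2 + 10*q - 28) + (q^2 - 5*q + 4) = 3*q^2 + 5*q - 24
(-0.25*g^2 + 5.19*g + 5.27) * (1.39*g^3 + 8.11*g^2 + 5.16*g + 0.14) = -0.3475*g^5 + 5.1866*g^4 + 48.1262*g^3 + 69.4851*g^2 + 27.9198*g + 0.7378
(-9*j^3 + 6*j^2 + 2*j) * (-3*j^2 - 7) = 27*j^5 - 18*j^4 + 57*j^3 - 42*j^2 - 14*j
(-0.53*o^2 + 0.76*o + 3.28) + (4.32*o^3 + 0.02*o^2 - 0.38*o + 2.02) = 4.32*o^3 - 0.51*o^2 + 0.38*o + 5.3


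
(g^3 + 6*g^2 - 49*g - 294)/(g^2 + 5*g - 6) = (g^2 - 49)/(g - 1)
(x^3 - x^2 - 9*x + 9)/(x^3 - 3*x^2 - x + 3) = (x + 3)/(x + 1)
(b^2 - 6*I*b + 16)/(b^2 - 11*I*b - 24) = (b + 2*I)/(b - 3*I)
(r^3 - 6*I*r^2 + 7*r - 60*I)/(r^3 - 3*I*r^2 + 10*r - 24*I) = (r - 5*I)/(r - 2*I)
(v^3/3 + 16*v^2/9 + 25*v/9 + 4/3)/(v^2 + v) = v/3 + 13/9 + 4/(3*v)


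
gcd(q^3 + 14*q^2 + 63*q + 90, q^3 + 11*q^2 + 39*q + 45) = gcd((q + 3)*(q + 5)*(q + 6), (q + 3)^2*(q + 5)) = q^2 + 8*q + 15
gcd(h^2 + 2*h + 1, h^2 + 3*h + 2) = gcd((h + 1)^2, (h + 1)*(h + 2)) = h + 1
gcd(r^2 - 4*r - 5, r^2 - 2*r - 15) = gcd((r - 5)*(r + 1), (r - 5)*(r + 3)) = r - 5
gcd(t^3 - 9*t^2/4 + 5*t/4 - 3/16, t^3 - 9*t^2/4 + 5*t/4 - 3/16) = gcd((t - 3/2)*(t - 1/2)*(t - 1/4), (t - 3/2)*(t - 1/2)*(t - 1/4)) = t^3 - 9*t^2/4 + 5*t/4 - 3/16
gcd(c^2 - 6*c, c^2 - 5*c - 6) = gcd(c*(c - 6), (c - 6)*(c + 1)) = c - 6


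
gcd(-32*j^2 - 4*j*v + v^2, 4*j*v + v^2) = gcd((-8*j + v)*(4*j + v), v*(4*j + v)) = 4*j + v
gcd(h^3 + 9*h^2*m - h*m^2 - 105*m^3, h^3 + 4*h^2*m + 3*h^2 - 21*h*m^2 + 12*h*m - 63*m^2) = h^2 + 4*h*m - 21*m^2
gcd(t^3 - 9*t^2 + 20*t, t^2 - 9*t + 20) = t^2 - 9*t + 20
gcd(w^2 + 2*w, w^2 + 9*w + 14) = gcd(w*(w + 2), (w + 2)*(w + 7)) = w + 2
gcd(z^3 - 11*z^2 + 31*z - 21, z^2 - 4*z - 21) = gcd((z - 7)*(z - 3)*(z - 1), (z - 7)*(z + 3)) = z - 7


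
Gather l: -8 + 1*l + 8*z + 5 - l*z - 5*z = l*(1 - z) + 3*z - 3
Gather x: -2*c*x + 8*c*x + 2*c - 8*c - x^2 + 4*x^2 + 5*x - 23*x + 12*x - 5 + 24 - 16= -6*c + 3*x^2 + x*(6*c - 6) + 3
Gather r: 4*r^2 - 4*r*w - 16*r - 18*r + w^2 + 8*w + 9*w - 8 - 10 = 4*r^2 + r*(-4*w - 34) + w^2 + 17*w - 18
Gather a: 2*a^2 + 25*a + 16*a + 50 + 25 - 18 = 2*a^2 + 41*a + 57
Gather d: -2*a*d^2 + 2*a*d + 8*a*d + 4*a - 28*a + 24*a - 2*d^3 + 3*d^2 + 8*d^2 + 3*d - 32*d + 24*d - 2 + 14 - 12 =-2*d^3 + d^2*(11 - 2*a) + d*(10*a - 5)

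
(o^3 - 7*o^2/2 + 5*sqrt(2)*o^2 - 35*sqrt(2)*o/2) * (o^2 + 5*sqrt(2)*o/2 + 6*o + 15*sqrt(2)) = o^5 + 5*o^4/2 + 15*sqrt(2)*o^4/2 + 4*o^3 + 75*sqrt(2)*o^3/4 - 315*sqrt(2)*o^2/2 + 125*o^2/2 - 525*o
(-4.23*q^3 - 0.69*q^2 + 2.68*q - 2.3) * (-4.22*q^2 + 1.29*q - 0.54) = 17.8506*q^5 - 2.5449*q^4 - 9.9155*q^3 + 13.5358*q^2 - 4.4142*q + 1.242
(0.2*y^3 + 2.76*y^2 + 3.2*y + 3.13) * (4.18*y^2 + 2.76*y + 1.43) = 0.836*y^5 + 12.0888*y^4 + 21.2796*y^3 + 25.8622*y^2 + 13.2148*y + 4.4759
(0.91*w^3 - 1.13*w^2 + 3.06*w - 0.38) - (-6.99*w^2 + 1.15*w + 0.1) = 0.91*w^3 + 5.86*w^2 + 1.91*w - 0.48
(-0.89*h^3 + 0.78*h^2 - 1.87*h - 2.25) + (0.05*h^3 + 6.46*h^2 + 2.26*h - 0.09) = -0.84*h^3 + 7.24*h^2 + 0.39*h - 2.34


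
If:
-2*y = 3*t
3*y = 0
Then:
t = 0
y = 0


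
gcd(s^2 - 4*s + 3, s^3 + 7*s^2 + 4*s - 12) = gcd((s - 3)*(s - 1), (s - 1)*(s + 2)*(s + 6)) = s - 1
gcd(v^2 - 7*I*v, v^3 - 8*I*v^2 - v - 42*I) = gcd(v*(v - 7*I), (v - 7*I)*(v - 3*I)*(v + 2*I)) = v - 7*I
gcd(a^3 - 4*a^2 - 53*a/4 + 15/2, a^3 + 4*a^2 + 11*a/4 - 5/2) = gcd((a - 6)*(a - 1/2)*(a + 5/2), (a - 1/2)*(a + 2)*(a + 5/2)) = a^2 + 2*a - 5/4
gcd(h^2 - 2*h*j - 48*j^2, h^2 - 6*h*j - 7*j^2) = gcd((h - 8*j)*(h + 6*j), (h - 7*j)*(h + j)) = 1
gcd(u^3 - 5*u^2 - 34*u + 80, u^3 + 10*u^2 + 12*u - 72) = u - 2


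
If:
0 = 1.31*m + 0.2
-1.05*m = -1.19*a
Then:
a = -0.13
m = -0.15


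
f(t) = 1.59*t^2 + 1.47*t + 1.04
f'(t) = 3.18*t + 1.47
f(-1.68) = 3.06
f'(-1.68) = -3.87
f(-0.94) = 1.06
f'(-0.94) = -1.52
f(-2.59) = 7.90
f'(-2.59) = -6.77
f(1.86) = 9.27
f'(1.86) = 7.38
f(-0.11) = 0.90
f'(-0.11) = 1.12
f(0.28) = 1.58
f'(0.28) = 2.36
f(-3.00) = 10.94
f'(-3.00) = -8.07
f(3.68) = 27.98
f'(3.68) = 13.17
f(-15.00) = 336.74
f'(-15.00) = -46.23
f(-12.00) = 212.36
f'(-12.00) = -36.69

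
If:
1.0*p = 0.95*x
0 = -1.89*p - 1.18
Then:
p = -0.62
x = -0.66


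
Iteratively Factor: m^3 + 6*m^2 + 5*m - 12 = (m + 4)*(m^2 + 2*m - 3) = (m - 1)*(m + 4)*(m + 3)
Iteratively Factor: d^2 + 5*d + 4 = (d + 4)*(d + 1)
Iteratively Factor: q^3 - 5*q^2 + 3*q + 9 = (q + 1)*(q^2 - 6*q + 9) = (q - 3)*(q + 1)*(q - 3)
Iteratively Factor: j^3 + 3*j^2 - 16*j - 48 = (j + 3)*(j^2 - 16) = (j - 4)*(j + 3)*(j + 4)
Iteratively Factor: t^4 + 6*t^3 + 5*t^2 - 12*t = (t)*(t^3 + 6*t^2 + 5*t - 12) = t*(t + 4)*(t^2 + 2*t - 3) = t*(t + 3)*(t + 4)*(t - 1)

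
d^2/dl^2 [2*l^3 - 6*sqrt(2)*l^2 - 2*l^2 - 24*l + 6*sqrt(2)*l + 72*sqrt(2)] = 12*l - 12*sqrt(2) - 4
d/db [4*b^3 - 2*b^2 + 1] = 4*b*(3*b - 1)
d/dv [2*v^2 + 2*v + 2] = 4*v + 2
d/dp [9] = 0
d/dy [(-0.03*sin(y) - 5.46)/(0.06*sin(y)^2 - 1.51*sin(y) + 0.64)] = (0.0018*sin(y)^2 + 0.6552*sin(y) - 8.2638)*cos(y)/(0.0036*sin(y)^4 - 0.1812*sin(y)^3 + 2.3569*sin(y)^2 - 1.9328*sin(y) + 0.4096)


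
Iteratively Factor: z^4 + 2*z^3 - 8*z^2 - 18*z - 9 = (z + 3)*(z^3 - z^2 - 5*z - 3) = (z - 3)*(z + 3)*(z^2 + 2*z + 1) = (z - 3)*(z + 1)*(z + 3)*(z + 1)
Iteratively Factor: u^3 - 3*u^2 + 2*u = (u - 1)*(u^2 - 2*u) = (u - 2)*(u - 1)*(u)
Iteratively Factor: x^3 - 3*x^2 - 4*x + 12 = (x - 3)*(x^2 - 4) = (x - 3)*(x + 2)*(x - 2)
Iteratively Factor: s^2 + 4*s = (s)*(s + 4)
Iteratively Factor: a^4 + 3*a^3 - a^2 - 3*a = (a - 1)*(a^3 + 4*a^2 + 3*a) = a*(a - 1)*(a^2 + 4*a + 3) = a*(a - 1)*(a + 1)*(a + 3)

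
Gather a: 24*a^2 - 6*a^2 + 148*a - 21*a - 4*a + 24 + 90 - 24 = 18*a^2 + 123*a + 90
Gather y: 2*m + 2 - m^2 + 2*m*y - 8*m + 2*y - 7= -m^2 - 6*m + y*(2*m + 2) - 5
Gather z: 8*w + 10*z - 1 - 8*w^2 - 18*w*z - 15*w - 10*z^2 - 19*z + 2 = -8*w^2 - 7*w - 10*z^2 + z*(-18*w - 9) + 1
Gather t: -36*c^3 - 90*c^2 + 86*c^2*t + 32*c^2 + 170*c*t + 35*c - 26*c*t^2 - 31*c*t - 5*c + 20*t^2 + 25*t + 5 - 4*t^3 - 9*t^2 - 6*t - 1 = -36*c^3 - 58*c^2 + 30*c - 4*t^3 + t^2*(11 - 26*c) + t*(86*c^2 + 139*c + 19) + 4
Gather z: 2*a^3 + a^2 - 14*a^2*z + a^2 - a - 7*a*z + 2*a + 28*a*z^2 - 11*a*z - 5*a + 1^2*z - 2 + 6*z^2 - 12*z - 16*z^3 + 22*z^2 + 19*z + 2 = 2*a^3 + 2*a^2 - 4*a - 16*z^3 + z^2*(28*a + 28) + z*(-14*a^2 - 18*a + 8)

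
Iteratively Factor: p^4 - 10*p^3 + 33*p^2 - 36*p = (p)*(p^3 - 10*p^2 + 33*p - 36) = p*(p - 4)*(p^2 - 6*p + 9) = p*(p - 4)*(p - 3)*(p - 3)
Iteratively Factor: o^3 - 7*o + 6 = (o - 2)*(o^2 + 2*o - 3) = (o - 2)*(o - 1)*(o + 3)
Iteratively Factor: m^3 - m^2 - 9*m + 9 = (m - 1)*(m^2 - 9) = (m - 3)*(m - 1)*(m + 3)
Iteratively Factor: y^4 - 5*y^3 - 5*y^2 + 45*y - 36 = (y - 1)*(y^3 - 4*y^2 - 9*y + 36) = (y - 4)*(y - 1)*(y^2 - 9) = (y - 4)*(y - 1)*(y + 3)*(y - 3)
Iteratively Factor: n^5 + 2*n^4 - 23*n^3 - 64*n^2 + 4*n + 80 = (n + 2)*(n^4 - 23*n^2 - 18*n + 40) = (n + 2)*(n + 4)*(n^3 - 4*n^2 - 7*n + 10) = (n - 1)*(n + 2)*(n + 4)*(n^2 - 3*n - 10) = (n - 5)*(n - 1)*(n + 2)*(n + 4)*(n + 2)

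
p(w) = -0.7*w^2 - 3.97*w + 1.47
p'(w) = -1.4*w - 3.97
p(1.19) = -4.25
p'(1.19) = -5.64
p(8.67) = -85.57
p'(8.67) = -16.11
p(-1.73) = 6.24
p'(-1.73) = -1.55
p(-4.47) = 5.23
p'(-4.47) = 2.29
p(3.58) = -21.71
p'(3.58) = -8.98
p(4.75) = -33.18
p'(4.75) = -10.62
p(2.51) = -12.90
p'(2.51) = -7.48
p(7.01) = -60.76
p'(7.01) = -13.78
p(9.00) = -90.96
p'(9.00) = -16.57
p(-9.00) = -19.50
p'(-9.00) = 8.63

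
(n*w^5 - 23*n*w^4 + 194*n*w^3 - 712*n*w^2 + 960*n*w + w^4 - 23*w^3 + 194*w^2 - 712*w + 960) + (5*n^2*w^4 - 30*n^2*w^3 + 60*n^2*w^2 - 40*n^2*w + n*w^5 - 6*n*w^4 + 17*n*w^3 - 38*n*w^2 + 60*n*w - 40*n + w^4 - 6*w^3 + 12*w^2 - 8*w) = 5*n^2*w^4 - 30*n^2*w^3 + 60*n^2*w^2 - 40*n^2*w + 2*n*w^5 - 29*n*w^4 + 211*n*w^3 - 750*n*w^2 + 1020*n*w - 40*n + 2*w^4 - 29*w^3 + 206*w^2 - 720*w + 960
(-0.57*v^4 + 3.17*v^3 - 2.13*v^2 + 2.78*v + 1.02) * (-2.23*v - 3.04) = 1.2711*v^5 - 5.3363*v^4 - 4.8869*v^3 + 0.2758*v^2 - 10.7258*v - 3.1008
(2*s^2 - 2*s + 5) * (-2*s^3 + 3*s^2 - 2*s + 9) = -4*s^5 + 10*s^4 - 20*s^3 + 37*s^2 - 28*s + 45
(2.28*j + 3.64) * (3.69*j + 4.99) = 8.4132*j^2 + 24.8088*j + 18.1636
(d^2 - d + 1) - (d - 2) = d^2 - 2*d + 3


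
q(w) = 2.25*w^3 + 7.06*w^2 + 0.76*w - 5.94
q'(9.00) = 674.59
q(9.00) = 2213.01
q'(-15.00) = 1307.71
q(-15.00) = -6022.59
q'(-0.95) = -6.56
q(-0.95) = -2.22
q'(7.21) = 453.46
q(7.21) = 1209.86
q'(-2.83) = 14.86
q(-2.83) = -2.54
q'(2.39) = 73.06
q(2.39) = 66.92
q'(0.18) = 3.52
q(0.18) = -5.56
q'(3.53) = 134.71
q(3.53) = 183.69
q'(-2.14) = 1.46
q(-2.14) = 2.71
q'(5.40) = 273.84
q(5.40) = 558.33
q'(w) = 6.75*w^2 + 14.12*w + 0.76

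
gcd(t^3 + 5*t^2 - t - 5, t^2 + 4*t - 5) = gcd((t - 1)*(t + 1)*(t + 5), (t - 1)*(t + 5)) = t^2 + 4*t - 5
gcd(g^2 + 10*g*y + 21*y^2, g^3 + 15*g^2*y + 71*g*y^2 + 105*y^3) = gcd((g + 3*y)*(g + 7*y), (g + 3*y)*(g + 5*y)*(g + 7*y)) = g^2 + 10*g*y + 21*y^2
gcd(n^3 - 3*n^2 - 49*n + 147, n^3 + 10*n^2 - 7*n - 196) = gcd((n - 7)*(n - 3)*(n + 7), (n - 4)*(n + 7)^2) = n + 7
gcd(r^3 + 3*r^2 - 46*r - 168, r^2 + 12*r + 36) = r + 6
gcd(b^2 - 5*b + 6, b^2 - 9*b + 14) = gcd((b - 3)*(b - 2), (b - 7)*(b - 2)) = b - 2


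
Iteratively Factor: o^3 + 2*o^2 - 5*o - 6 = (o - 2)*(o^2 + 4*o + 3) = (o - 2)*(o + 3)*(o + 1)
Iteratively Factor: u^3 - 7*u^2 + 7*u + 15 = (u + 1)*(u^2 - 8*u + 15) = (u - 5)*(u + 1)*(u - 3)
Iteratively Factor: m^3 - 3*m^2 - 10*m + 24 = (m - 4)*(m^2 + m - 6) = (m - 4)*(m + 3)*(m - 2)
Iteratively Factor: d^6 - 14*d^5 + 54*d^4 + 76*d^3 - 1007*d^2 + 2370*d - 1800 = (d - 5)*(d^5 - 9*d^4 + 9*d^3 + 121*d^2 - 402*d + 360) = (d - 5)*(d - 3)*(d^4 - 6*d^3 - 9*d^2 + 94*d - 120) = (d - 5)*(d - 3)^2*(d^3 - 3*d^2 - 18*d + 40) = (d - 5)*(d - 3)^2*(d - 2)*(d^2 - d - 20) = (d - 5)*(d - 3)^2*(d - 2)*(d + 4)*(d - 5)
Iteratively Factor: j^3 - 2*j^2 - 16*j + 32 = (j + 4)*(j^2 - 6*j + 8) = (j - 2)*(j + 4)*(j - 4)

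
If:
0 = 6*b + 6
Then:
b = -1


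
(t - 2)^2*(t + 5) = t^3 + t^2 - 16*t + 20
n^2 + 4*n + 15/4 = (n + 3/2)*(n + 5/2)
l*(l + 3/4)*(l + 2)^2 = l^4 + 19*l^3/4 + 7*l^2 + 3*l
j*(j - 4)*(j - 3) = j^3 - 7*j^2 + 12*j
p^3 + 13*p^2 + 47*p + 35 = (p + 1)*(p + 5)*(p + 7)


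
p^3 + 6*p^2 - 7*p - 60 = (p - 3)*(p + 4)*(p + 5)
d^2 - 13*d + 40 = (d - 8)*(d - 5)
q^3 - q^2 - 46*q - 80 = (q - 8)*(q + 2)*(q + 5)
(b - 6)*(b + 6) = b^2 - 36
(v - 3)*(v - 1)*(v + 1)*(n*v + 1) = n*v^4 - 3*n*v^3 - n*v^2 + 3*n*v + v^3 - 3*v^2 - v + 3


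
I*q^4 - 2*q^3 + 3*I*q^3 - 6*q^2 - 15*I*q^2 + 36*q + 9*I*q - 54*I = (q - 3)*(q + 6)*(q + 3*I)*(I*q + 1)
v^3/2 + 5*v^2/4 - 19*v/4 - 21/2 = (v/2 + 1)*(v - 3)*(v + 7/2)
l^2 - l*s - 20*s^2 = (l - 5*s)*(l + 4*s)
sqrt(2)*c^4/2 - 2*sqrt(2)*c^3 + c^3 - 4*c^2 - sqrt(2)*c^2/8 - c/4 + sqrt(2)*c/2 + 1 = (c - 4)*(c - 1/2)*(c + 1/2)*(sqrt(2)*c/2 + 1)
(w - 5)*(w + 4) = w^2 - w - 20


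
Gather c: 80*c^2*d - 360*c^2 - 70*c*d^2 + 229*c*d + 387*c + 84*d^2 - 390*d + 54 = c^2*(80*d - 360) + c*(-70*d^2 + 229*d + 387) + 84*d^2 - 390*d + 54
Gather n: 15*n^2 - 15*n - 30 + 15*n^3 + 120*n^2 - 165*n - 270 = 15*n^3 + 135*n^2 - 180*n - 300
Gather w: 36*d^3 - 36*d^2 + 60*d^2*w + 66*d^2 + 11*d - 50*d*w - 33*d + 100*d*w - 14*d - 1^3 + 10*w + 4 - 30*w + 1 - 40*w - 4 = 36*d^3 + 30*d^2 - 36*d + w*(60*d^2 + 50*d - 60)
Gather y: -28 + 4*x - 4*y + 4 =4*x - 4*y - 24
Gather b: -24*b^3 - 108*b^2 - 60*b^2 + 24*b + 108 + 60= -24*b^3 - 168*b^2 + 24*b + 168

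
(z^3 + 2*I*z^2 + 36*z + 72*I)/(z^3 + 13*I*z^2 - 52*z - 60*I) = (z - 6*I)/(z + 5*I)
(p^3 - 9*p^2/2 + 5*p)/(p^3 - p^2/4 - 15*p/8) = 4*(-2*p^2 + 9*p - 10)/(-8*p^2 + 2*p + 15)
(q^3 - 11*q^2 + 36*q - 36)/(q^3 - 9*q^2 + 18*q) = (q - 2)/q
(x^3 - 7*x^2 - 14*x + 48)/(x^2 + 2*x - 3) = (x^2 - 10*x + 16)/(x - 1)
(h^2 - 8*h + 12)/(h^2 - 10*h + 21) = (h^2 - 8*h + 12)/(h^2 - 10*h + 21)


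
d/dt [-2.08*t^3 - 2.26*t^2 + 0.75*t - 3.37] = -6.24*t^2 - 4.52*t + 0.75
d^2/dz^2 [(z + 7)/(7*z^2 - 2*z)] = 14*(7*z^3 + 147*z^2 - 42*z + 4)/(z^3*(343*z^3 - 294*z^2 + 84*z - 8))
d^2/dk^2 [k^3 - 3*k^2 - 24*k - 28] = 6*k - 6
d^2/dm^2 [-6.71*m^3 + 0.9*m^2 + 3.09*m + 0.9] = 1.8 - 40.26*m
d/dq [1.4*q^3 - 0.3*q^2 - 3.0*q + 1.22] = 4.2*q^2 - 0.6*q - 3.0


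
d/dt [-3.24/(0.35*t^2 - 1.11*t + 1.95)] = (2.268*t - 3.5964)/(0.35*t^2 - 1.11*t + 1.95)^2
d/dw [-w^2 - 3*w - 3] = -2*w - 3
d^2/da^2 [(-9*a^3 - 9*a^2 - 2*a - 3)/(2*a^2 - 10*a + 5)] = 2*(-998*a^3 + 1584*a^2 - 435*a - 595)/(8*a^6 - 120*a^5 + 660*a^4 - 1600*a^3 + 1650*a^2 - 750*a + 125)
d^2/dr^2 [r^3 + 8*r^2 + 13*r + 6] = 6*r + 16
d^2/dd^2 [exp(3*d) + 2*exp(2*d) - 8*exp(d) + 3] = (9*exp(2*d) + 8*exp(d) - 8)*exp(d)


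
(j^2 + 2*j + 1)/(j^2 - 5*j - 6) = (j + 1)/(j - 6)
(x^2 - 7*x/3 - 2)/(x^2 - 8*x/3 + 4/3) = (3*x^2 - 7*x - 6)/(3*x^2 - 8*x + 4)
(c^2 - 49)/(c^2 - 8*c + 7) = (c + 7)/(c - 1)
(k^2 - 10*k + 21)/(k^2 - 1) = (k^2 - 10*k + 21)/(k^2 - 1)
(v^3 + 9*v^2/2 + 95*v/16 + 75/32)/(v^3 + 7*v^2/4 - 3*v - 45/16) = (4*v + 5)/(2*(2*v - 3))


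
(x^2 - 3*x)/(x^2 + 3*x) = (x - 3)/(x + 3)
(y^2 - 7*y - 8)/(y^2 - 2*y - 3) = (y - 8)/(y - 3)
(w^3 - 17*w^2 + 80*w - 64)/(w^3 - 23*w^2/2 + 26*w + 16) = 2*(w^2 - 9*w + 8)/(2*w^2 - 7*w - 4)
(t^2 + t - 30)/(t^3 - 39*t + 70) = (t + 6)/(t^2 + 5*t - 14)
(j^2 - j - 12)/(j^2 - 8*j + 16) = (j + 3)/(j - 4)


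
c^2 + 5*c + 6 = (c + 2)*(c + 3)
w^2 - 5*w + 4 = (w - 4)*(w - 1)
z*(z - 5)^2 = z^3 - 10*z^2 + 25*z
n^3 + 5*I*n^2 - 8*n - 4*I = (n + I)*(n + 2*I)^2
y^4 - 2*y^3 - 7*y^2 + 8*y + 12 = (y - 3)*(y - 2)*(y + 1)*(y + 2)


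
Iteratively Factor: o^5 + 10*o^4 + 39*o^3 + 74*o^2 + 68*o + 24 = (o + 1)*(o^4 + 9*o^3 + 30*o^2 + 44*o + 24) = (o + 1)*(o + 2)*(o^3 + 7*o^2 + 16*o + 12) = (o + 1)*(o + 2)*(o + 3)*(o^2 + 4*o + 4) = (o + 1)*(o + 2)^2*(o + 3)*(o + 2)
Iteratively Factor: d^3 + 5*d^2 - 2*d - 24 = (d + 3)*(d^2 + 2*d - 8) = (d + 3)*(d + 4)*(d - 2)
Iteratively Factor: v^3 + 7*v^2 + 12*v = (v + 3)*(v^2 + 4*v) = v*(v + 3)*(v + 4)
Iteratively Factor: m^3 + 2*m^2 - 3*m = (m)*(m^2 + 2*m - 3) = m*(m + 3)*(m - 1)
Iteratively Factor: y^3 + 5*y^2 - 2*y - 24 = (y + 4)*(y^2 + y - 6) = (y - 2)*(y + 4)*(y + 3)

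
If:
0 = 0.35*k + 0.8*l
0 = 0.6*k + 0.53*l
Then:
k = 0.00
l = 0.00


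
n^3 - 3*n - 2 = (n - 2)*(n + 1)^2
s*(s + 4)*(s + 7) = s^3 + 11*s^2 + 28*s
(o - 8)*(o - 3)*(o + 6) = o^3 - 5*o^2 - 42*o + 144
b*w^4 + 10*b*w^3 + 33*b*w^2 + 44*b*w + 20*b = (w + 2)^2*(w + 5)*(b*w + b)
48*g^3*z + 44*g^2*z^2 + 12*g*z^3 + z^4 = z*(2*g + z)*(4*g + z)*(6*g + z)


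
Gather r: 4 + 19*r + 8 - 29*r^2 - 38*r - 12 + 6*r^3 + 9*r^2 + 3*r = 6*r^3 - 20*r^2 - 16*r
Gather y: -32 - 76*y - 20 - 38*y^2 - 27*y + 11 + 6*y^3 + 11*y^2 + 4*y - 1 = 6*y^3 - 27*y^2 - 99*y - 42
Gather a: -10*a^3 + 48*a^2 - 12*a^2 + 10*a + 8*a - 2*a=-10*a^3 + 36*a^2 + 16*a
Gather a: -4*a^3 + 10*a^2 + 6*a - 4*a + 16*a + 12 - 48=-4*a^3 + 10*a^2 + 18*a - 36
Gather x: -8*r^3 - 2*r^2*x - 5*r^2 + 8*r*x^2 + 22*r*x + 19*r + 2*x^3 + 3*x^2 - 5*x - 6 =-8*r^3 - 5*r^2 + 19*r + 2*x^3 + x^2*(8*r + 3) + x*(-2*r^2 + 22*r - 5) - 6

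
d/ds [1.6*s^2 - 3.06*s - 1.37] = 3.2*s - 3.06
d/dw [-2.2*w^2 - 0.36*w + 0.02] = -4.4*w - 0.36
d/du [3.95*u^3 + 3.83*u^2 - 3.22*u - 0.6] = 11.85*u^2 + 7.66*u - 3.22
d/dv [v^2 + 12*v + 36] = 2*v + 12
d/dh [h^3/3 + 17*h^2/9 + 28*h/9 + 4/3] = h^2 + 34*h/9 + 28/9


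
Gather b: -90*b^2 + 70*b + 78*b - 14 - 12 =-90*b^2 + 148*b - 26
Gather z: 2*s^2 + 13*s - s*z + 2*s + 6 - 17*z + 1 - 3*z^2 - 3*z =2*s^2 + 15*s - 3*z^2 + z*(-s - 20) + 7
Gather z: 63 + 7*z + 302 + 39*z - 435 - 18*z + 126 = 28*z + 56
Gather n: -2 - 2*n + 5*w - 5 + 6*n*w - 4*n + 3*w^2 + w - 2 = n*(6*w - 6) + 3*w^2 + 6*w - 9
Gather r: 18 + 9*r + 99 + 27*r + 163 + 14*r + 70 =50*r + 350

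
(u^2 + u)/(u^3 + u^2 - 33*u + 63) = u*(u + 1)/(u^3 + u^2 - 33*u + 63)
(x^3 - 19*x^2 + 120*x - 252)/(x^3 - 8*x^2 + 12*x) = (x^2 - 13*x + 42)/(x*(x - 2))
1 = 1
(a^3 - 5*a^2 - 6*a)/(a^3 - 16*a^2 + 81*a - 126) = a*(a + 1)/(a^2 - 10*a + 21)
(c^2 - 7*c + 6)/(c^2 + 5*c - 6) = (c - 6)/(c + 6)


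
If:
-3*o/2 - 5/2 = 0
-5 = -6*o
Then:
No Solution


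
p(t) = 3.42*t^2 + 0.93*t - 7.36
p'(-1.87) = -11.86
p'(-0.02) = 0.79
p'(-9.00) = -60.63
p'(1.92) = 14.06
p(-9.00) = 261.29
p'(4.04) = 28.56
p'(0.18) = 2.16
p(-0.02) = -7.38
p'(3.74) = 26.51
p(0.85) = -4.10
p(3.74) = 43.96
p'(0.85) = 6.74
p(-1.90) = 3.22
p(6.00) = 121.34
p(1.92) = 7.03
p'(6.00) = 41.97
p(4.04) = 52.22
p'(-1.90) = -12.07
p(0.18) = -7.08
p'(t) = 6.84*t + 0.93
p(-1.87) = 2.86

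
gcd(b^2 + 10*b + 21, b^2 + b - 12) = 1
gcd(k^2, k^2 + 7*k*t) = k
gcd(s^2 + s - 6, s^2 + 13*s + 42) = 1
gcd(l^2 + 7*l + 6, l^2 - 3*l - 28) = 1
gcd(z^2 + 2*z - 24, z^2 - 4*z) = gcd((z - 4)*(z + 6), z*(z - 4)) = z - 4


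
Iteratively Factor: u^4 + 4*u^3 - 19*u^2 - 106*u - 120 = (u + 3)*(u^3 + u^2 - 22*u - 40) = (u + 2)*(u + 3)*(u^2 - u - 20) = (u - 5)*(u + 2)*(u + 3)*(u + 4)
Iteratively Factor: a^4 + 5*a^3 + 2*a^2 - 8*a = (a + 4)*(a^3 + a^2 - 2*a) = (a + 2)*(a + 4)*(a^2 - a) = (a - 1)*(a + 2)*(a + 4)*(a)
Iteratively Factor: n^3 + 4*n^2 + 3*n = (n + 3)*(n^2 + n) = (n + 1)*(n + 3)*(n)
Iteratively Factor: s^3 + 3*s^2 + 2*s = (s + 2)*(s^2 + s) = s*(s + 2)*(s + 1)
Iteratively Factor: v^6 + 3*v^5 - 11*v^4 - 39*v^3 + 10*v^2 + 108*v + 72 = (v + 1)*(v^5 + 2*v^4 - 13*v^3 - 26*v^2 + 36*v + 72) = (v - 2)*(v + 1)*(v^4 + 4*v^3 - 5*v^2 - 36*v - 36) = (v - 3)*(v - 2)*(v + 1)*(v^3 + 7*v^2 + 16*v + 12) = (v - 3)*(v - 2)*(v + 1)*(v + 2)*(v^2 + 5*v + 6) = (v - 3)*(v - 2)*(v + 1)*(v + 2)*(v + 3)*(v + 2)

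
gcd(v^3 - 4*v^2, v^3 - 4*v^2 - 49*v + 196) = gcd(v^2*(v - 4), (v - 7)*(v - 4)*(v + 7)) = v - 4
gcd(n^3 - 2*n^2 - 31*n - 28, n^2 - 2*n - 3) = n + 1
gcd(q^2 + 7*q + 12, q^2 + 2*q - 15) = 1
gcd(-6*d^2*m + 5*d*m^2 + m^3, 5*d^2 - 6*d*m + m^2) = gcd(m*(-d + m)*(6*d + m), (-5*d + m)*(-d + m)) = d - m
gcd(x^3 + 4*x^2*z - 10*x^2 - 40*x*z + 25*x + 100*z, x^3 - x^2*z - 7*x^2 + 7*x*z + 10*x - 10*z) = x - 5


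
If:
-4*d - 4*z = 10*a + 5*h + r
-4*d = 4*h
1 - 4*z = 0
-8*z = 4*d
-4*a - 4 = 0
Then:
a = -1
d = -1/2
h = 1/2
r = 17/2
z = 1/4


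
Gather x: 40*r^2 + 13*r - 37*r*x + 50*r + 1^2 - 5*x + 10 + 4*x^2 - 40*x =40*r^2 + 63*r + 4*x^2 + x*(-37*r - 45) + 11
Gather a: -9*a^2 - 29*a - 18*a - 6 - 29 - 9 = -9*a^2 - 47*a - 44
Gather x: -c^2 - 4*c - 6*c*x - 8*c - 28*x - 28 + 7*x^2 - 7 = -c^2 - 12*c + 7*x^2 + x*(-6*c - 28) - 35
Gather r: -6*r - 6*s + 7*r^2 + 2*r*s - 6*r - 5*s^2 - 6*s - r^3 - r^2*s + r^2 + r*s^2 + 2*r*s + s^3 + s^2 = -r^3 + r^2*(8 - s) + r*(s^2 + 4*s - 12) + s^3 - 4*s^2 - 12*s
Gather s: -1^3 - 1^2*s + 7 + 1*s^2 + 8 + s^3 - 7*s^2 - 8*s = s^3 - 6*s^2 - 9*s + 14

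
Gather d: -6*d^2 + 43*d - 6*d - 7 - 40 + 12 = -6*d^2 + 37*d - 35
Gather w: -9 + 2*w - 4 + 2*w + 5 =4*w - 8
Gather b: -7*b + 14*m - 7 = -7*b + 14*m - 7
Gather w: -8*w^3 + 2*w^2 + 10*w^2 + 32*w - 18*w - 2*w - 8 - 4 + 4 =-8*w^3 + 12*w^2 + 12*w - 8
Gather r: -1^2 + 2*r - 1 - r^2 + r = -r^2 + 3*r - 2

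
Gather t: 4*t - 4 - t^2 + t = -t^2 + 5*t - 4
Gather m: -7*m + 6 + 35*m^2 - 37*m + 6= 35*m^2 - 44*m + 12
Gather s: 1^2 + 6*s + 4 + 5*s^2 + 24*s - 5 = 5*s^2 + 30*s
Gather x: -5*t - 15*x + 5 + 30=-5*t - 15*x + 35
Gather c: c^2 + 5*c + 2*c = c^2 + 7*c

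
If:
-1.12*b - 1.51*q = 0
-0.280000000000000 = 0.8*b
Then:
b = -0.35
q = 0.26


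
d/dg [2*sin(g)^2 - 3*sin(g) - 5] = (4*sin(g) - 3)*cos(g)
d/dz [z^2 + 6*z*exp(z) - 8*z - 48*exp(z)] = 6*z*exp(z) + 2*z - 42*exp(z) - 8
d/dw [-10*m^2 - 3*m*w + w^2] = -3*m + 2*w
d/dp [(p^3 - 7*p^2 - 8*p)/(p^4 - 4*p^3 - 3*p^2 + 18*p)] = (-p^3 + 11*p^2 + 26*p + 50)/(p^5 - 5*p^4 - 5*p^3 + 45*p^2 - 108)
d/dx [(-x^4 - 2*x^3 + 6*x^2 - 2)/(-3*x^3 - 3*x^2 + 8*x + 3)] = (3*x^6 + 6*x^5 - 44*x^3 + 12*x^2 + 24*x + 16)/(9*x^6 + 18*x^5 - 39*x^4 - 66*x^3 + 46*x^2 + 48*x + 9)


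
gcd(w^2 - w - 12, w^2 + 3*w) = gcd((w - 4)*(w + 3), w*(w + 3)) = w + 3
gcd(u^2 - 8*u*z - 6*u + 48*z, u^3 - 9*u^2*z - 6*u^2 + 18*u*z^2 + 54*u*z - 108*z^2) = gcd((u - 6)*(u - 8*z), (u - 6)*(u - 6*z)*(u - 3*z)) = u - 6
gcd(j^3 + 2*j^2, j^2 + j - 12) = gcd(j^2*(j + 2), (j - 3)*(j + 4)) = 1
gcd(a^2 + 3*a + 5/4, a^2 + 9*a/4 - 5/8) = a + 5/2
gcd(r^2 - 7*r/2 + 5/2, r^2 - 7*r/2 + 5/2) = r^2 - 7*r/2 + 5/2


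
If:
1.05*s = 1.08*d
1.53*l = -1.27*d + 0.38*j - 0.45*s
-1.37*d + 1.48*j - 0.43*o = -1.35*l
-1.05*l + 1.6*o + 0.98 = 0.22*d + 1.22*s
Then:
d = 0.972222222222222*s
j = 1.65773778732774*s - 0.150913214754685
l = -0.689399910482145*s - 0.037481713468484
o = 0.443761864301648*s - 0.637097374463693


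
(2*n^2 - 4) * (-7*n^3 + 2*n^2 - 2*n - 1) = -14*n^5 + 4*n^4 + 24*n^3 - 10*n^2 + 8*n + 4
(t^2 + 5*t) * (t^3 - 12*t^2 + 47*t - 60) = t^5 - 7*t^4 - 13*t^3 + 175*t^2 - 300*t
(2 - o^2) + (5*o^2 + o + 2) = 4*o^2 + o + 4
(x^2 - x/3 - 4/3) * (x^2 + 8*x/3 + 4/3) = x^4 + 7*x^3/3 - 8*x^2/9 - 4*x - 16/9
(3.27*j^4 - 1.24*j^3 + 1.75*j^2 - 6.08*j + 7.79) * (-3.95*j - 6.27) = -12.9165*j^5 - 15.6049*j^4 + 0.862299999999999*j^3 + 13.0435*j^2 + 7.3511*j - 48.8433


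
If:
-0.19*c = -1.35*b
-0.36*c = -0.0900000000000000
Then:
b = 0.04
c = 0.25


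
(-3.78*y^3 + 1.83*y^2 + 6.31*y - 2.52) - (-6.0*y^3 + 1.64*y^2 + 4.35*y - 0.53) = 2.22*y^3 + 0.19*y^2 + 1.96*y - 1.99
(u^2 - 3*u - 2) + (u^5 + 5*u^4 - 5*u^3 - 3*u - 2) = u^5 + 5*u^4 - 5*u^3 + u^2 - 6*u - 4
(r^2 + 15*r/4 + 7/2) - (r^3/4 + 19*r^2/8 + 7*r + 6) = -r^3/4 - 11*r^2/8 - 13*r/4 - 5/2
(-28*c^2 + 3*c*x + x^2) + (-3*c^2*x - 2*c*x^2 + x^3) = -3*c^2*x - 28*c^2 - 2*c*x^2 + 3*c*x + x^3 + x^2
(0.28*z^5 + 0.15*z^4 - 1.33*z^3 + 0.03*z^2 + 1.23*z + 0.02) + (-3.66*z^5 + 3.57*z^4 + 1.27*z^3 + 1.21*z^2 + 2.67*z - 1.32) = -3.38*z^5 + 3.72*z^4 - 0.0600000000000001*z^3 + 1.24*z^2 + 3.9*z - 1.3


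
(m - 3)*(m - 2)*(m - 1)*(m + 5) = m^4 - m^3 - 19*m^2 + 49*m - 30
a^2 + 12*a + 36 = (a + 6)^2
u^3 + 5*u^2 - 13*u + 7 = (u - 1)^2*(u + 7)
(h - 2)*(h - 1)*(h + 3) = h^3 - 7*h + 6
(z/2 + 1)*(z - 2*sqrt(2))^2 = z^3/2 - 2*sqrt(2)*z^2 + z^2 - 4*sqrt(2)*z + 4*z + 8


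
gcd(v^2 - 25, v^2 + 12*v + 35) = v + 5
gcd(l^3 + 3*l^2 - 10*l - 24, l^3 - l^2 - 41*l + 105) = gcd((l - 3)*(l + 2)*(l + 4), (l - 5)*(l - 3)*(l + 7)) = l - 3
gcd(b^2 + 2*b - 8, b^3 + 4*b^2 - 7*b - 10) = b - 2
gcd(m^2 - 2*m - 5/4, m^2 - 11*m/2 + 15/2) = m - 5/2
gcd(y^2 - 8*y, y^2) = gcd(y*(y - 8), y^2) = y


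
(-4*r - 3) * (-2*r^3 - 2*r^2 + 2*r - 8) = 8*r^4 + 14*r^3 - 2*r^2 + 26*r + 24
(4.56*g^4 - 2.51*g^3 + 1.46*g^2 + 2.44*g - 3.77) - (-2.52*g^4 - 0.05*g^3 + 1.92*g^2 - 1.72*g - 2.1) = 7.08*g^4 - 2.46*g^3 - 0.46*g^2 + 4.16*g - 1.67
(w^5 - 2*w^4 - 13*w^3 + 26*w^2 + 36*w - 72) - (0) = w^5 - 2*w^4 - 13*w^3 + 26*w^2 + 36*w - 72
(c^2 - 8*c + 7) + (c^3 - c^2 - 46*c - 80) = c^3 - 54*c - 73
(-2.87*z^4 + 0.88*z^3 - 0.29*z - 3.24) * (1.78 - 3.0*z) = 8.61*z^5 - 7.7486*z^4 + 1.5664*z^3 + 0.87*z^2 + 9.2038*z - 5.7672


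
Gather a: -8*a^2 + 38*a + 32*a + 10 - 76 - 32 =-8*a^2 + 70*a - 98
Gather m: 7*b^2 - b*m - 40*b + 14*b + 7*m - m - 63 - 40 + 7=7*b^2 - 26*b + m*(6 - b) - 96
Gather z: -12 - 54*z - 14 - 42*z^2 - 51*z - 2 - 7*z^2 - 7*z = -49*z^2 - 112*z - 28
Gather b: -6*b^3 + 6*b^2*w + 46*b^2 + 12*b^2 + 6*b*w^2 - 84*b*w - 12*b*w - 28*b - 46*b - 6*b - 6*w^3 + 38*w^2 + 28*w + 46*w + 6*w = -6*b^3 + b^2*(6*w + 58) + b*(6*w^2 - 96*w - 80) - 6*w^3 + 38*w^2 + 80*w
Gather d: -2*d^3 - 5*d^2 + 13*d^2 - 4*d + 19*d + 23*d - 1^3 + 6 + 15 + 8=-2*d^3 + 8*d^2 + 38*d + 28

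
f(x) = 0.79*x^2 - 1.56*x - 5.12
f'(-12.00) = -20.52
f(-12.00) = 127.36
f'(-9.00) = -15.78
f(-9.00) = 72.91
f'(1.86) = 1.38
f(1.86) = -5.29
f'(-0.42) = -2.22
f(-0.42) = -4.33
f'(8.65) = 12.11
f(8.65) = 40.50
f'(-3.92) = -7.75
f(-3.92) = 13.13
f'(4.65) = 5.79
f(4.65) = 4.71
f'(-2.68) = -5.79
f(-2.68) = 4.73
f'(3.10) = 3.34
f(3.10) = -2.36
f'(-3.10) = -6.46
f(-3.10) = 7.31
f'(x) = 1.58*x - 1.56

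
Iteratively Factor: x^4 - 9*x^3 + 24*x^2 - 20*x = (x - 5)*(x^3 - 4*x^2 + 4*x) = (x - 5)*(x - 2)*(x^2 - 2*x) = x*(x - 5)*(x - 2)*(x - 2)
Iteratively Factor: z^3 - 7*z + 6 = (z + 3)*(z^2 - 3*z + 2) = (z - 2)*(z + 3)*(z - 1)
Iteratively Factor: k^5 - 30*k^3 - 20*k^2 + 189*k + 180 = (k + 4)*(k^4 - 4*k^3 - 14*k^2 + 36*k + 45) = (k + 3)*(k + 4)*(k^3 - 7*k^2 + 7*k + 15) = (k + 1)*(k + 3)*(k + 4)*(k^2 - 8*k + 15) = (k - 3)*(k + 1)*(k + 3)*(k + 4)*(k - 5)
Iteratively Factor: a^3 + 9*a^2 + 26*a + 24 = (a + 4)*(a^2 + 5*a + 6) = (a + 2)*(a + 4)*(a + 3)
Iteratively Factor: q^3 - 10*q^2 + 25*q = (q)*(q^2 - 10*q + 25) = q*(q - 5)*(q - 5)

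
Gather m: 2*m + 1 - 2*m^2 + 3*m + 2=-2*m^2 + 5*m + 3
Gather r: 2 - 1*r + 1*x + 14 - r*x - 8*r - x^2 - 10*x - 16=r*(-x - 9) - x^2 - 9*x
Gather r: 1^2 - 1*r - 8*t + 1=-r - 8*t + 2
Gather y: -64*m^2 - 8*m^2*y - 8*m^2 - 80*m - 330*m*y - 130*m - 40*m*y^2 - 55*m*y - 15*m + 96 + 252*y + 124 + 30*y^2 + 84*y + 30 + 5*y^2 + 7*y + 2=-72*m^2 - 225*m + y^2*(35 - 40*m) + y*(-8*m^2 - 385*m + 343) + 252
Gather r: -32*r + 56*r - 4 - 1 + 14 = 24*r + 9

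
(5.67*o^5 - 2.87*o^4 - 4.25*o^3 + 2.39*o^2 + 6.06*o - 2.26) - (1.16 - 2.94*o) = 5.67*o^5 - 2.87*o^4 - 4.25*o^3 + 2.39*o^2 + 9.0*o - 3.42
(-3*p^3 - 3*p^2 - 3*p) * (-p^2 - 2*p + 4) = 3*p^5 + 9*p^4 - 3*p^3 - 6*p^2 - 12*p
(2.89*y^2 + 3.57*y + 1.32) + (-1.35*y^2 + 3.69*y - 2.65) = 1.54*y^2 + 7.26*y - 1.33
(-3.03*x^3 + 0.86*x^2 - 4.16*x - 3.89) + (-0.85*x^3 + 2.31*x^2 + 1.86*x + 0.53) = -3.88*x^3 + 3.17*x^2 - 2.3*x - 3.36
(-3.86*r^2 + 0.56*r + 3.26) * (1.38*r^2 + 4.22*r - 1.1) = -5.3268*r^4 - 15.5164*r^3 + 11.108*r^2 + 13.1412*r - 3.586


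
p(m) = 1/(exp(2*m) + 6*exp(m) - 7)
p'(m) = (-2*exp(2*m) - 6*exp(m))/(exp(2*m) + 6*exp(m) - 7)^2 = 2*(-exp(m) - 3)*exp(m)/(exp(2*m) + 6*exp(m) - 7)^2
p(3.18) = 0.00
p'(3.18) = -0.00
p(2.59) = 0.00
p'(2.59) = -0.01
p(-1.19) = -0.20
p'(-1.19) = -0.08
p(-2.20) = -0.16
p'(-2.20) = -0.02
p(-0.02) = -6.33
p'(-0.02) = -312.49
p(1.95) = 0.01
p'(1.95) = -0.02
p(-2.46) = -0.15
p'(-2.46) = -0.01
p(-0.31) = -0.49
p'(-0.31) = -1.29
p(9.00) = 0.00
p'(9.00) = 0.00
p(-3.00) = -0.15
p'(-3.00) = -0.00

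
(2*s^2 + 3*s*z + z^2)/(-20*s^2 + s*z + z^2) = (2*s^2 + 3*s*z + z^2)/(-20*s^2 + s*z + z^2)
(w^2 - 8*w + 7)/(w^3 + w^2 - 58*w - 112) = (w^2 - 8*w + 7)/(w^3 + w^2 - 58*w - 112)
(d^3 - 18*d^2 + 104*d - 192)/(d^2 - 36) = (d^2 - 12*d + 32)/(d + 6)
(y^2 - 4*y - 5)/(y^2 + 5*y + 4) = (y - 5)/(y + 4)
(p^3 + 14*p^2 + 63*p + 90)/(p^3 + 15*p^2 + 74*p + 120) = (p + 3)/(p + 4)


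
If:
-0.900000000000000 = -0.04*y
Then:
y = 22.50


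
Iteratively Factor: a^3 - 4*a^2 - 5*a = (a)*(a^2 - 4*a - 5) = a*(a - 5)*(a + 1)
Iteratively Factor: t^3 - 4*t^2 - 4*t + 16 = (t + 2)*(t^2 - 6*t + 8) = (t - 2)*(t + 2)*(t - 4)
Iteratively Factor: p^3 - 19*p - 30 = (p + 2)*(p^2 - 2*p - 15) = (p - 5)*(p + 2)*(p + 3)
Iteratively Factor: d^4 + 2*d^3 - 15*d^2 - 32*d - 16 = (d - 4)*(d^3 + 6*d^2 + 9*d + 4) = (d - 4)*(d + 1)*(d^2 + 5*d + 4) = (d - 4)*(d + 1)*(d + 4)*(d + 1)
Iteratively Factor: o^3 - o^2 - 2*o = (o + 1)*(o^2 - 2*o) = o*(o + 1)*(o - 2)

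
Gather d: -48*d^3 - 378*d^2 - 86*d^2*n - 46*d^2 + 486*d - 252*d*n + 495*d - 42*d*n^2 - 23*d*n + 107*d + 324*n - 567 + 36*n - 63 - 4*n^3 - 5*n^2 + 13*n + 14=-48*d^3 + d^2*(-86*n - 424) + d*(-42*n^2 - 275*n + 1088) - 4*n^3 - 5*n^2 + 373*n - 616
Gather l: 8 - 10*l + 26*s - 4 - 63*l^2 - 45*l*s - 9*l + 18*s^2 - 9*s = -63*l^2 + l*(-45*s - 19) + 18*s^2 + 17*s + 4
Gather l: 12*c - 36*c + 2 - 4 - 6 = -24*c - 8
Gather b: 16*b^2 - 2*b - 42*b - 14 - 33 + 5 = 16*b^2 - 44*b - 42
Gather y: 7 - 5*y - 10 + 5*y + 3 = 0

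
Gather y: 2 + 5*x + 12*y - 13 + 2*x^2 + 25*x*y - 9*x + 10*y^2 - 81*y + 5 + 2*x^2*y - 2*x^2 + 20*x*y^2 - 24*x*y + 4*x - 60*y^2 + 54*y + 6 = y^2*(20*x - 50) + y*(2*x^2 + x - 15)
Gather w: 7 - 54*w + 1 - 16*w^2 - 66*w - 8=-16*w^2 - 120*w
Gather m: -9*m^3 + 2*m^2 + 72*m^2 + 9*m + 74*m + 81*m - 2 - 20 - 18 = -9*m^3 + 74*m^2 + 164*m - 40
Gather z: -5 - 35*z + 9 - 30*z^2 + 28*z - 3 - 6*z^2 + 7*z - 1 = -36*z^2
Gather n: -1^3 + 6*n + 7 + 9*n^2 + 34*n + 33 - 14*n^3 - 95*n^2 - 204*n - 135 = -14*n^3 - 86*n^2 - 164*n - 96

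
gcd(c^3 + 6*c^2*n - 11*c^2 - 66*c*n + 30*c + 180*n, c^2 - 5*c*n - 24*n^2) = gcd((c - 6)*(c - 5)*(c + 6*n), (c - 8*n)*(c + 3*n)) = 1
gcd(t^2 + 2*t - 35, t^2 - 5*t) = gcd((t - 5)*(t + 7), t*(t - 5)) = t - 5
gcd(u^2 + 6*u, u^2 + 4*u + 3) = 1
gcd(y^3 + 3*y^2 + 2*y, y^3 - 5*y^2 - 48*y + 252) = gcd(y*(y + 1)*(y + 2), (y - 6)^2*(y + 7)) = 1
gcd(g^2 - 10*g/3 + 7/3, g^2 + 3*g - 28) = 1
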